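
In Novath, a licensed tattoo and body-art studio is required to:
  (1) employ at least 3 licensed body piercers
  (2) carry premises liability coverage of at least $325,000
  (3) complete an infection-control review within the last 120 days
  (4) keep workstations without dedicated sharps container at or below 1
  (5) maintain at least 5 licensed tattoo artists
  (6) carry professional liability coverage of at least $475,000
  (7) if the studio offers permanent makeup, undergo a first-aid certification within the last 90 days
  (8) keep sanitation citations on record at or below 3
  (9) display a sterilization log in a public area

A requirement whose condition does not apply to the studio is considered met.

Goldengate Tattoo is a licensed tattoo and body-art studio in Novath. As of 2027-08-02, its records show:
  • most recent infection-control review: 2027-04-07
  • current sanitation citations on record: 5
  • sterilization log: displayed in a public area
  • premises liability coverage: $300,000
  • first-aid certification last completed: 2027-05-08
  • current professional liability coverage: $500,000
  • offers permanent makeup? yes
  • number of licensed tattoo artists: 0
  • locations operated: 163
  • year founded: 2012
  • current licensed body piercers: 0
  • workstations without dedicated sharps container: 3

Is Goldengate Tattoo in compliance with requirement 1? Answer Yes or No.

1. licensed body piercers 0 < 3 → not met

No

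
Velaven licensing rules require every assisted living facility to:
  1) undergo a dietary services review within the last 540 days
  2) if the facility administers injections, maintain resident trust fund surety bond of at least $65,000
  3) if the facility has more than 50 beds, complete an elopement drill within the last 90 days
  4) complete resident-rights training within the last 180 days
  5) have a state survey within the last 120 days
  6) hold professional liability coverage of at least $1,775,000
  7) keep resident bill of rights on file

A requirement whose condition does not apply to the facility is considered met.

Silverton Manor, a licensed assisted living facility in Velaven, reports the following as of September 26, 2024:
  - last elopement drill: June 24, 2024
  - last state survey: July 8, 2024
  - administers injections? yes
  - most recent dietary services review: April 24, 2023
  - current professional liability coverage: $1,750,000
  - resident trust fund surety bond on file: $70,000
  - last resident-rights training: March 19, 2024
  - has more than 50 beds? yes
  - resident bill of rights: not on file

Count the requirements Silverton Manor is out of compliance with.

1. dietary services review 521 days ago vs limit 540 → met
2. condition 'administers injections' holds; resident trust fund surety bond $70,000 ≥ $65,000 → met
3. condition 'has more than 50 beds' holds; elopement drill 94 days ago vs limit 90 → not met
4. resident-rights training 191 days ago vs limit 180 → not met
5. state survey 80 days ago vs limit 120 → met
6. professional liability coverage $1,750,000 < $1,775,000 → not met
7. resident bill of rights absent → not met
Not met: 4 of 7

4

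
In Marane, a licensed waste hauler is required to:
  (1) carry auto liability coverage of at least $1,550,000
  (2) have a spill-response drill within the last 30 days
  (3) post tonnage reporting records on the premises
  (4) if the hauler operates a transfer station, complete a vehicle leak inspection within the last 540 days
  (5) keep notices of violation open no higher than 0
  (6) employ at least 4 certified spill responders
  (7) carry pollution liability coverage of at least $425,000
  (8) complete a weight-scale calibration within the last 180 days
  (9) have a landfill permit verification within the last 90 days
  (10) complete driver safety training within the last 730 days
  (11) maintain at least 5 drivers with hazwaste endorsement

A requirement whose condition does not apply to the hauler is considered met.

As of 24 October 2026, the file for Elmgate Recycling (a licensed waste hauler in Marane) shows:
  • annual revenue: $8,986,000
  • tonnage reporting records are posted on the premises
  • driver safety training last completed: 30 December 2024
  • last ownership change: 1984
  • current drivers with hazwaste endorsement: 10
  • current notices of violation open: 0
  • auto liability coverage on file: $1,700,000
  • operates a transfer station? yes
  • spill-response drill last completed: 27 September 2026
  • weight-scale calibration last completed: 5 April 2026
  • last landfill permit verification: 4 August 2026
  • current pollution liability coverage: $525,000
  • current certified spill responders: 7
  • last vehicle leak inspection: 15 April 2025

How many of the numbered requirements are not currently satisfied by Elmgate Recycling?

2

1. auto liability coverage $1,700,000 ≥ $1,550,000 → met
2. spill-response drill 27 days ago vs limit 30 → met
3. tonnage reporting records present → met
4. condition 'operates a transfer station' holds; vehicle leak inspection 557 days ago vs limit 540 → not met
5. notices of violation open 0 ≤ 0 → met
6. certified spill responders 7 ≥ 4 → met
7. pollution liability coverage $525,000 ≥ $425,000 → met
8. weight-scale calibration 202 days ago vs limit 180 → not met
9. landfill permit verification 81 days ago vs limit 90 → met
10. driver safety training 663 days ago vs limit 730 → met
11. drivers with hazwaste endorsement 10 ≥ 5 → met
Not met: 2 of 11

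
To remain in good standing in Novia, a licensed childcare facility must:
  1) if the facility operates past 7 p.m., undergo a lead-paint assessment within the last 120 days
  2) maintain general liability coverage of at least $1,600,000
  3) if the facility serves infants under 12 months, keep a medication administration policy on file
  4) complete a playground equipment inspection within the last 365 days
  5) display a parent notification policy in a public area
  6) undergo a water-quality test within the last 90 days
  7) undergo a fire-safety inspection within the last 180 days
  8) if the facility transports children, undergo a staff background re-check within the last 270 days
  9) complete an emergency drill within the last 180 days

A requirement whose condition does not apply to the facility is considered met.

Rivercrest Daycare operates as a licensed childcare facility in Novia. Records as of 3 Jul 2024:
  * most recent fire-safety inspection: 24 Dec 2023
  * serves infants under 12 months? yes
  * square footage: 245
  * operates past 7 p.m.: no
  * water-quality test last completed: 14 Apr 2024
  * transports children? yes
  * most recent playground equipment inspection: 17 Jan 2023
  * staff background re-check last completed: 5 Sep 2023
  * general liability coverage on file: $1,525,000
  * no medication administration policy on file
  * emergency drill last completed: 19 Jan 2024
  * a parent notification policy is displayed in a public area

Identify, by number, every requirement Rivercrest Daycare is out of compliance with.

2, 3, 4, 7, 8

1. condition 'operates past 7 p.m.' does not hold → requirement n/a → met
2. general liability coverage $1,525,000 < $1,600,000 → not met
3. condition 'serves infants under 12 months' holds; medication administration policy absent → not met
4. playground equipment inspection 533 days ago vs limit 365 → not met
5. parent notification policy present → met
6. water-quality test 80 days ago vs limit 90 → met
7. fire-safety inspection 192 days ago vs limit 180 → not met
8. condition 'transports children' holds; staff background re-check 302 days ago vs limit 270 → not met
9. emergency drill 166 days ago vs limit 180 → met
Not met: 2, 3, 4, 7, 8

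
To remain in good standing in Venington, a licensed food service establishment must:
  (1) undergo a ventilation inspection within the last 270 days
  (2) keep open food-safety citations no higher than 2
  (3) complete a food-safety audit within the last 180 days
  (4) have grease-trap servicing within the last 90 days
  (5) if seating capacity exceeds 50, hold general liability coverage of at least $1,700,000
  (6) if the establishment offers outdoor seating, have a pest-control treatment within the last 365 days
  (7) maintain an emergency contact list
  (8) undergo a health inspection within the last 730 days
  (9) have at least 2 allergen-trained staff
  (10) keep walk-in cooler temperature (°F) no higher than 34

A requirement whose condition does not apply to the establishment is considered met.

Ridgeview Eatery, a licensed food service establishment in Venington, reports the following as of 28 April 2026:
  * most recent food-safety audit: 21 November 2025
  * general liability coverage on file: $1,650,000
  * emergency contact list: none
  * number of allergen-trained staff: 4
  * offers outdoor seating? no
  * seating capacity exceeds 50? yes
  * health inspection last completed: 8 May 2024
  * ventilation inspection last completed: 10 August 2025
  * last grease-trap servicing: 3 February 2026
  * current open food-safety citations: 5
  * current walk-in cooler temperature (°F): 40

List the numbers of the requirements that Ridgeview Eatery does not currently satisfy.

2, 5, 7, 10

1. ventilation inspection 261 days ago vs limit 270 → met
2. open food-safety citations 5 > 2 → not met
3. food-safety audit 158 days ago vs limit 180 → met
4. grease-trap servicing 84 days ago vs limit 90 → met
5. condition 'seating capacity exceeds 50' holds; general liability coverage $1,650,000 < $1,700,000 → not met
6. condition 'offers outdoor seating' does not hold → requirement n/a → met
7. emergency contact list absent → not met
8. health inspection 720 days ago vs limit 730 → met
9. allergen-trained staff 4 ≥ 2 → met
10. walk-in cooler temperature (°F) 40 > 34 → not met
Not met: 2, 5, 7, 10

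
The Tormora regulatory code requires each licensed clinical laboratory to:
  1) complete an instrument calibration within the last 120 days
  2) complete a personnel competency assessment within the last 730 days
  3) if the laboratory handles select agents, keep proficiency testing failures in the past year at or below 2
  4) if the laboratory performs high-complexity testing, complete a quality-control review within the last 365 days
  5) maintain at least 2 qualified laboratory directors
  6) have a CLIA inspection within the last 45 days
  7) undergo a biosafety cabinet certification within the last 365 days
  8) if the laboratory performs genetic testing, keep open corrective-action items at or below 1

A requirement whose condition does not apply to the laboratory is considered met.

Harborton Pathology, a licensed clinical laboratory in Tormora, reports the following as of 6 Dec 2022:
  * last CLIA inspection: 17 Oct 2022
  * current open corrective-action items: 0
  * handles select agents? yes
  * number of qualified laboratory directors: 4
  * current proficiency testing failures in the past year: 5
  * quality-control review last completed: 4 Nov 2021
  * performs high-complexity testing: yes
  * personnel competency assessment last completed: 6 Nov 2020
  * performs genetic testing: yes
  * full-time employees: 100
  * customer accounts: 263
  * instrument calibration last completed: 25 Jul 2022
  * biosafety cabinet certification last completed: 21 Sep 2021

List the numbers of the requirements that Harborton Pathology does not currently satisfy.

1. instrument calibration 134 days ago vs limit 120 → not met
2. personnel competency assessment 760 days ago vs limit 730 → not met
3. condition 'handles select agents' holds; proficiency testing failures in the past year 5 > 2 → not met
4. condition 'performs high-complexity testing' holds; quality-control review 397 days ago vs limit 365 → not met
5. qualified laboratory directors 4 ≥ 2 → met
6. CLIA inspection 50 days ago vs limit 45 → not met
7. biosafety cabinet certification 441 days ago vs limit 365 → not met
8. condition 'performs genetic testing' holds; open corrective-action items 0 ≤ 1 → met
Not met: 1, 2, 3, 4, 6, 7

1, 2, 3, 4, 6, 7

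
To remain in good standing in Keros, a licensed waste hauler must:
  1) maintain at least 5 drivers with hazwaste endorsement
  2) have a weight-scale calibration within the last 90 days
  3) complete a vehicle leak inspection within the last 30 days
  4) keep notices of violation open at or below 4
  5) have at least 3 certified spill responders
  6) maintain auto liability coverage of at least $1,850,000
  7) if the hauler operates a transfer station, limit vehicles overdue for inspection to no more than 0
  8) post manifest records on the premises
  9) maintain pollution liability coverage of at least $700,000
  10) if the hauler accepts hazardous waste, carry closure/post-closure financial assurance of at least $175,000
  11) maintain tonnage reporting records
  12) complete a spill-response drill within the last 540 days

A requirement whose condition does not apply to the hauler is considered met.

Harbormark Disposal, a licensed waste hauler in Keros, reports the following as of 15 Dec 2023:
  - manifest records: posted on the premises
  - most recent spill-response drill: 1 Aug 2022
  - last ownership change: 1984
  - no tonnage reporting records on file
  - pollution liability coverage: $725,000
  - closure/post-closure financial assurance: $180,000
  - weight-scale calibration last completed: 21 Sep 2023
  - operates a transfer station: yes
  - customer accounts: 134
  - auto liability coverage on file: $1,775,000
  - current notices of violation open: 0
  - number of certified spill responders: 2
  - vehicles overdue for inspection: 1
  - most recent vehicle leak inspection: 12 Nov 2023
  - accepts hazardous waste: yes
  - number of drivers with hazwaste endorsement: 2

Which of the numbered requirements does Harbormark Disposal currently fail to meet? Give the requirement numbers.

1. drivers with hazwaste endorsement 2 < 5 → not met
2. weight-scale calibration 85 days ago vs limit 90 → met
3. vehicle leak inspection 33 days ago vs limit 30 → not met
4. notices of violation open 0 ≤ 4 → met
5. certified spill responders 2 < 3 → not met
6. auto liability coverage $1,775,000 < $1,850,000 → not met
7. condition 'operates a transfer station' holds; vehicles overdue for inspection 1 > 0 → not met
8. manifest records present → met
9. pollution liability coverage $725,000 ≥ $700,000 → met
10. condition 'accepts hazardous waste' holds; closure/post-closure financial assurance $180,000 ≥ $175,000 → met
11. tonnage reporting records absent → not met
12. spill-response drill 501 days ago vs limit 540 → met
Not met: 1, 3, 5, 6, 7, 11

1, 3, 5, 6, 7, 11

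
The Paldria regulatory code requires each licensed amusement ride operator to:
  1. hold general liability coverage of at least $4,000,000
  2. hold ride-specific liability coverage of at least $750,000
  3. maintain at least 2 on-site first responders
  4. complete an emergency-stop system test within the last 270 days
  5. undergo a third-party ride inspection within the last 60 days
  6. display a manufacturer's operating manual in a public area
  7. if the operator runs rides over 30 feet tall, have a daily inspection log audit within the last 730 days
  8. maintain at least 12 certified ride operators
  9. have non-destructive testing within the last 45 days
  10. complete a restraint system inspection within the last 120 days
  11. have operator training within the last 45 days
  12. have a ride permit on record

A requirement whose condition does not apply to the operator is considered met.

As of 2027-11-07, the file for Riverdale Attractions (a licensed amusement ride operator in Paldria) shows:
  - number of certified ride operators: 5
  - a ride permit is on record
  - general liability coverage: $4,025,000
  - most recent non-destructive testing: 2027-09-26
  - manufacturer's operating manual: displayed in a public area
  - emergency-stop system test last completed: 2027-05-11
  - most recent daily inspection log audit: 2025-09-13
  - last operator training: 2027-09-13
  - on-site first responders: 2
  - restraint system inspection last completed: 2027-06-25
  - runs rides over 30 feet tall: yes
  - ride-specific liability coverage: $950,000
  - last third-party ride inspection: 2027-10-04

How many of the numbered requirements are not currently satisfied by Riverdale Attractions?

4

1. general liability coverage $4,025,000 ≥ $4,000,000 → met
2. ride-specific liability coverage $950,000 ≥ $750,000 → met
3. on-site first responders 2 ≥ 2 → met
4. emergency-stop system test 180 days ago vs limit 270 → met
5. third-party ride inspection 34 days ago vs limit 60 → met
6. manufacturer's operating manual present → met
7. condition 'runs rides over 30 feet tall' holds; daily inspection log audit 785 days ago vs limit 730 → not met
8. certified ride operators 5 < 12 → not met
9. non-destructive testing 42 days ago vs limit 45 → met
10. restraint system inspection 135 days ago vs limit 120 → not met
11. operator training 55 days ago vs limit 45 → not met
12. ride permit present → met
Not met: 4 of 12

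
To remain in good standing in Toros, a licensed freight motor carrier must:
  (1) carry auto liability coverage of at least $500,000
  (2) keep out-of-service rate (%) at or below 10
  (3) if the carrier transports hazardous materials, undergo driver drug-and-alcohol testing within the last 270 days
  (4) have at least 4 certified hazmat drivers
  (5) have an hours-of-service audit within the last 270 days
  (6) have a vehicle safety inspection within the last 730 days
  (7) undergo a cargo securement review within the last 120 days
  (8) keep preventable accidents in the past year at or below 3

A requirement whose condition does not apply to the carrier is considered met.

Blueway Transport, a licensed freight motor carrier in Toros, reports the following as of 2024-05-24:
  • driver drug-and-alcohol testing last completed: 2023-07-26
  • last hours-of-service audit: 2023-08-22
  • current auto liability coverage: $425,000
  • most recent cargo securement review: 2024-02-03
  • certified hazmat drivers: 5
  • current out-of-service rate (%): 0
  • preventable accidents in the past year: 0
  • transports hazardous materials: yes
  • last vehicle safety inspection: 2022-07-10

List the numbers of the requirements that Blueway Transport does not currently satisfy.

1. auto liability coverage $425,000 < $500,000 → not met
2. out-of-service rate (%) 0 ≤ 10 → met
3. condition 'transports hazardous materials' holds; driver drug-and-alcohol testing 303 days ago vs limit 270 → not met
4. certified hazmat drivers 5 ≥ 4 → met
5. hours-of-service audit 276 days ago vs limit 270 → not met
6. vehicle safety inspection 684 days ago vs limit 730 → met
7. cargo securement review 111 days ago vs limit 120 → met
8. preventable accidents in the past year 0 ≤ 3 → met
Not met: 1, 3, 5

1, 3, 5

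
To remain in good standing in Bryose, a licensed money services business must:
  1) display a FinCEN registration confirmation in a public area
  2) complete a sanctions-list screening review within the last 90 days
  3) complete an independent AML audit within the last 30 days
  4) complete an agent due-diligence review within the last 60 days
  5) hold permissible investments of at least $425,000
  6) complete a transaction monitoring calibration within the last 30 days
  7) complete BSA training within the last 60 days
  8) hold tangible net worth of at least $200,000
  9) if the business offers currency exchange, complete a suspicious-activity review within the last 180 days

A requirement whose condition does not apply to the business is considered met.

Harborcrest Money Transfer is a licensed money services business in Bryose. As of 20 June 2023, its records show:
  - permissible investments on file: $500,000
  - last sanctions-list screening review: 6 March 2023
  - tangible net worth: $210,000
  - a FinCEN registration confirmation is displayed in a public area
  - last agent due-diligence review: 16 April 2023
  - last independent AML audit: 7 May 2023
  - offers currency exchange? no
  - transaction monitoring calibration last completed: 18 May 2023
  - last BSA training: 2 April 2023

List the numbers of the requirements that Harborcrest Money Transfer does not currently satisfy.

2, 3, 4, 6, 7

1. FinCEN registration confirmation present → met
2. sanctions-list screening review 106 days ago vs limit 90 → not met
3. independent AML audit 44 days ago vs limit 30 → not met
4. agent due-diligence review 65 days ago vs limit 60 → not met
5. permissible investments $500,000 ≥ $425,000 → met
6. transaction monitoring calibration 33 days ago vs limit 30 → not met
7. BSA training 79 days ago vs limit 60 → not met
8. tangible net worth $210,000 ≥ $200,000 → met
9. condition 'offers currency exchange' does not hold → requirement n/a → met
Not met: 2, 3, 4, 6, 7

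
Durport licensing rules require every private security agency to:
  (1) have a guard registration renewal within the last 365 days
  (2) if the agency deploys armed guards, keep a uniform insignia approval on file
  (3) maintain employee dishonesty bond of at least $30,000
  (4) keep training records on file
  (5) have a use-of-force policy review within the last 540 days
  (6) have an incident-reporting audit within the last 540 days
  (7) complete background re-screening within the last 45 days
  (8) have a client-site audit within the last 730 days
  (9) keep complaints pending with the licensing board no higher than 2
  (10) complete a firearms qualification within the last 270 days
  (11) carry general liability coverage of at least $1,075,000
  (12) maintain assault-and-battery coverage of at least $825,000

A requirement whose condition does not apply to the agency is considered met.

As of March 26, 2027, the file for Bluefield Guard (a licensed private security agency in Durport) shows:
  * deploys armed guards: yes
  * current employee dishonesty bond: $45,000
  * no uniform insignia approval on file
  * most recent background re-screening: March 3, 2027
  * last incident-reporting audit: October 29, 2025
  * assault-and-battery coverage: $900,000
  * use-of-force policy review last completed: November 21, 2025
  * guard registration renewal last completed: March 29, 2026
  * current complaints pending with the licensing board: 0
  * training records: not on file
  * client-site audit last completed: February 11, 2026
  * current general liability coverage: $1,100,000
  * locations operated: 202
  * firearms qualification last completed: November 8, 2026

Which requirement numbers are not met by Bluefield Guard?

2, 4

1. guard registration renewal 362 days ago vs limit 365 → met
2. condition 'deploys armed guards' holds; uniform insignia approval absent → not met
3. employee dishonesty bond $45,000 ≥ $30,000 → met
4. training records absent → not met
5. use-of-force policy review 490 days ago vs limit 540 → met
6. incident-reporting audit 513 days ago vs limit 540 → met
7. background re-screening 23 days ago vs limit 45 → met
8. client-site audit 408 days ago vs limit 730 → met
9. complaints pending with the licensing board 0 ≤ 2 → met
10. firearms qualification 138 days ago vs limit 270 → met
11. general liability coverage $1,100,000 ≥ $1,075,000 → met
12. assault-and-battery coverage $900,000 ≥ $825,000 → met
Not met: 2, 4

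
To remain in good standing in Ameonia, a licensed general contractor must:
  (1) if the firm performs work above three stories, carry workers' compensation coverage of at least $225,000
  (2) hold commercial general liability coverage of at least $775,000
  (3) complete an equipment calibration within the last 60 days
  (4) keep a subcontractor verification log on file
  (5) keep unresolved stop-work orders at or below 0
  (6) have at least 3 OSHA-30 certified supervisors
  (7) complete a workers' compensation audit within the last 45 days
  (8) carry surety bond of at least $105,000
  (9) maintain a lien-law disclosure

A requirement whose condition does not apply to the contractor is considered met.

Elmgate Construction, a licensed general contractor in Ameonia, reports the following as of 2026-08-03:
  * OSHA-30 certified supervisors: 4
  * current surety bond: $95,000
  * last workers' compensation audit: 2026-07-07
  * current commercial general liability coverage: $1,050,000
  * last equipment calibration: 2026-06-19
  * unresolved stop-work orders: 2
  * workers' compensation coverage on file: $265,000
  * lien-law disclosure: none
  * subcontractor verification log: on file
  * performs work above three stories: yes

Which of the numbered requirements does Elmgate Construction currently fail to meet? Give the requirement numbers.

5, 8, 9

1. condition 'performs work above three stories' holds; workers' compensation coverage $265,000 ≥ $225,000 → met
2. commercial general liability coverage $1,050,000 ≥ $775,000 → met
3. equipment calibration 45 days ago vs limit 60 → met
4. subcontractor verification log present → met
5. unresolved stop-work orders 2 > 0 → not met
6. OSHA-30 certified supervisors 4 ≥ 3 → met
7. workers' compensation audit 27 days ago vs limit 45 → met
8. surety bond $95,000 < $105,000 → not met
9. lien-law disclosure absent → not met
Not met: 5, 8, 9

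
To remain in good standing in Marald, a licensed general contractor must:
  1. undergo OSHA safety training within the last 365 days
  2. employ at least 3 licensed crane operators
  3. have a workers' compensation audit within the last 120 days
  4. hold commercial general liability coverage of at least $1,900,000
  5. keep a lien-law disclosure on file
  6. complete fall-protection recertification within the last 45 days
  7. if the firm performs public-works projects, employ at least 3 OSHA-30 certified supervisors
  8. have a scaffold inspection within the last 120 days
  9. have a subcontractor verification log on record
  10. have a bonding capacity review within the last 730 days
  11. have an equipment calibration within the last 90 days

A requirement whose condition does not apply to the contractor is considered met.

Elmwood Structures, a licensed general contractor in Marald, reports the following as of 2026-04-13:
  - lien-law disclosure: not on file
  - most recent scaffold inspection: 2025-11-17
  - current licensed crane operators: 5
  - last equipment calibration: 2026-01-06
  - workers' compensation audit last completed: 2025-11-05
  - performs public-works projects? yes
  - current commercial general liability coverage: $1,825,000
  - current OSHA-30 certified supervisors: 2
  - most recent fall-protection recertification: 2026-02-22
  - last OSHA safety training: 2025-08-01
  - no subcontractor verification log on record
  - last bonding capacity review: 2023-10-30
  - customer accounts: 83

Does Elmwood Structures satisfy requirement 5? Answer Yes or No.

No

5. lien-law disclosure absent → not met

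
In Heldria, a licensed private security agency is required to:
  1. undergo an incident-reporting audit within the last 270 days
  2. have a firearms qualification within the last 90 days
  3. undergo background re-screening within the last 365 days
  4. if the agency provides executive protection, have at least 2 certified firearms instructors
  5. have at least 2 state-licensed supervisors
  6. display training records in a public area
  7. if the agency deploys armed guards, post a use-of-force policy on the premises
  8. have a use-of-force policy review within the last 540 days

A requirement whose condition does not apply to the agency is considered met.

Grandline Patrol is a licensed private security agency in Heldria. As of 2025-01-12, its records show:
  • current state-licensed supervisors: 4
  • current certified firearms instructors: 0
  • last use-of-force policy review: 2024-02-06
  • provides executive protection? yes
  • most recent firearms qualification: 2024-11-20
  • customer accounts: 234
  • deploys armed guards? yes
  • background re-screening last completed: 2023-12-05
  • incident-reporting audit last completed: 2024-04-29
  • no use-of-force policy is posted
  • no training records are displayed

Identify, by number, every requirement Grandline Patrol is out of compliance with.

3, 4, 6, 7

1. incident-reporting audit 258 days ago vs limit 270 → met
2. firearms qualification 53 days ago vs limit 90 → met
3. background re-screening 404 days ago vs limit 365 → not met
4. condition 'provides executive protection' holds; certified firearms instructors 0 < 2 → not met
5. state-licensed supervisors 4 ≥ 2 → met
6. training records absent → not met
7. condition 'deploys armed guards' holds; use-of-force policy absent → not met
8. use-of-force policy review 341 days ago vs limit 540 → met
Not met: 3, 4, 6, 7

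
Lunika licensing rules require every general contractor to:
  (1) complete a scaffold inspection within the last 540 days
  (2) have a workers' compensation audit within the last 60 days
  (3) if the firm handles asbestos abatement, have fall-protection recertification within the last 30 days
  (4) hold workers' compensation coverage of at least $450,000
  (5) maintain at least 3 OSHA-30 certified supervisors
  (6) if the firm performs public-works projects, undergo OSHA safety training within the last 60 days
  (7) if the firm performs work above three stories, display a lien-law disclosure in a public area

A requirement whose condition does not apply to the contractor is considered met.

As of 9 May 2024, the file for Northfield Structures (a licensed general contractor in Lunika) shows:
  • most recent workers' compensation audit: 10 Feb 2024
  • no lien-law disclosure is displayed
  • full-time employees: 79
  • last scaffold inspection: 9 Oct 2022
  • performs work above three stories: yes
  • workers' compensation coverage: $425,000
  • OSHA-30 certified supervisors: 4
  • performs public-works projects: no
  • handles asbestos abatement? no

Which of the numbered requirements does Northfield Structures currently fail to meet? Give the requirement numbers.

1, 2, 4, 7

1. scaffold inspection 578 days ago vs limit 540 → not met
2. workers' compensation audit 89 days ago vs limit 60 → not met
3. condition 'handles asbestos abatement' does not hold → requirement n/a → met
4. workers' compensation coverage $425,000 < $450,000 → not met
5. OSHA-30 certified supervisors 4 ≥ 3 → met
6. condition 'performs public-works projects' does not hold → requirement n/a → met
7. condition 'performs work above three stories' holds; lien-law disclosure absent → not met
Not met: 1, 2, 4, 7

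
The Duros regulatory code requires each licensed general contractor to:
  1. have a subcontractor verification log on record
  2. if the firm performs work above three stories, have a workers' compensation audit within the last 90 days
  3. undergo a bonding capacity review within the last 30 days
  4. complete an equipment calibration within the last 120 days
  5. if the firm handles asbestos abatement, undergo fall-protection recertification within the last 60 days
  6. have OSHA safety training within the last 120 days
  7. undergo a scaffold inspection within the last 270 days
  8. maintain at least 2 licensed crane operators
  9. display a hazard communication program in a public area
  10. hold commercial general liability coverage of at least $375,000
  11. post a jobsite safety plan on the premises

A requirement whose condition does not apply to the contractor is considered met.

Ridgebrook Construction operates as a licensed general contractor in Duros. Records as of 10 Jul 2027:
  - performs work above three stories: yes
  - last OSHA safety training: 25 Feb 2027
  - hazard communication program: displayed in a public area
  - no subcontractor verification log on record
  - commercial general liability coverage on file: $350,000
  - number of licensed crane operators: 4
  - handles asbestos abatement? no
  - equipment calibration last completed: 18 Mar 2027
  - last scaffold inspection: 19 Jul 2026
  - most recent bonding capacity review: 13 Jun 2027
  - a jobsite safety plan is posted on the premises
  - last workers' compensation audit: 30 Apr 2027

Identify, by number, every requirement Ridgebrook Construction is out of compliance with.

1, 6, 7, 10

1. subcontractor verification log absent → not met
2. condition 'performs work above three stories' holds; workers' compensation audit 71 days ago vs limit 90 → met
3. bonding capacity review 27 days ago vs limit 30 → met
4. equipment calibration 114 days ago vs limit 120 → met
5. condition 'handles asbestos abatement' does not hold → requirement n/a → met
6. OSHA safety training 135 days ago vs limit 120 → not met
7. scaffold inspection 356 days ago vs limit 270 → not met
8. licensed crane operators 4 ≥ 2 → met
9. hazard communication program present → met
10. commercial general liability coverage $350,000 < $375,000 → not met
11. jobsite safety plan present → met
Not met: 1, 6, 7, 10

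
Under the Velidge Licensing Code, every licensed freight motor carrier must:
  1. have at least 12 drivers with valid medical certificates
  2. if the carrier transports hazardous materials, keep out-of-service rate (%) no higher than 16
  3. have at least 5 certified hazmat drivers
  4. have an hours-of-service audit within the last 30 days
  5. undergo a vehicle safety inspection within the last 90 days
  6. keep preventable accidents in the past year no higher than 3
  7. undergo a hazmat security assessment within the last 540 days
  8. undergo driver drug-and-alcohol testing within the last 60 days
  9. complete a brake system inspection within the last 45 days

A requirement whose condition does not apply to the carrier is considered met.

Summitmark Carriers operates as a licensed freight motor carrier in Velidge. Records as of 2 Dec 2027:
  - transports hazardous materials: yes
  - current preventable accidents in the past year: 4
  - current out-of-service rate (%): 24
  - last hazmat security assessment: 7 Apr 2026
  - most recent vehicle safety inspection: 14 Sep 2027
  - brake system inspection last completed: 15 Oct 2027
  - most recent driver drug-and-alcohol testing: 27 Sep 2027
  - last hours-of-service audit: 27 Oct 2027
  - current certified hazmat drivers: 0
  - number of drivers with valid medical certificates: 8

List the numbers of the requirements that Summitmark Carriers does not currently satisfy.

1, 2, 3, 4, 6, 7, 8, 9

1. drivers with valid medical certificates 8 < 12 → not met
2. condition 'transports hazardous materials' holds; out-of-service rate (%) 24 > 16 → not met
3. certified hazmat drivers 0 < 5 → not met
4. hours-of-service audit 36 days ago vs limit 30 → not met
5. vehicle safety inspection 79 days ago vs limit 90 → met
6. preventable accidents in the past year 4 > 3 → not met
7. hazmat security assessment 604 days ago vs limit 540 → not met
8. driver drug-and-alcohol testing 66 days ago vs limit 60 → not met
9. brake system inspection 48 days ago vs limit 45 → not met
Not met: 1, 2, 3, 4, 6, 7, 8, 9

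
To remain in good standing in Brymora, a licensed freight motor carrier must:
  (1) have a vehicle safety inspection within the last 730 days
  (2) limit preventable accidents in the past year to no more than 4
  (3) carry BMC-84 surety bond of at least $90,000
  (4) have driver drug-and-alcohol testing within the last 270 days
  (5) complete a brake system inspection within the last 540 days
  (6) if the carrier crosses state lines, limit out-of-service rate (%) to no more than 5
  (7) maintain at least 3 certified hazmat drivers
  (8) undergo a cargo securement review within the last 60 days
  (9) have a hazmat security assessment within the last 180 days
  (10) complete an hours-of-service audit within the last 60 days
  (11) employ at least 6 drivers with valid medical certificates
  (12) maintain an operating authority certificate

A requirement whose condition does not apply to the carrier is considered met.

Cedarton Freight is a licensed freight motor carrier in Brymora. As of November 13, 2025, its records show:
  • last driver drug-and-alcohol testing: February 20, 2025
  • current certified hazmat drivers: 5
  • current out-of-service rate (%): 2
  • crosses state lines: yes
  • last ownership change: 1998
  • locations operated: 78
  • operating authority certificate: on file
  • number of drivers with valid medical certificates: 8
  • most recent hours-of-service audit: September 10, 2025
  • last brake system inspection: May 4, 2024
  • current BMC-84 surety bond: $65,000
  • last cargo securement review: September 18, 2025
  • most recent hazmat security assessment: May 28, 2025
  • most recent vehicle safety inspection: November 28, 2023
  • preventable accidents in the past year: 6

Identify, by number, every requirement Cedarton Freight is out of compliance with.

1. vehicle safety inspection 716 days ago vs limit 730 → met
2. preventable accidents in the past year 6 > 4 → not met
3. BMC-84 surety bond $65,000 < $90,000 → not met
4. driver drug-and-alcohol testing 266 days ago vs limit 270 → met
5. brake system inspection 558 days ago vs limit 540 → not met
6. condition 'crosses state lines' holds; out-of-service rate (%) 2 ≤ 5 → met
7. certified hazmat drivers 5 ≥ 3 → met
8. cargo securement review 56 days ago vs limit 60 → met
9. hazmat security assessment 169 days ago vs limit 180 → met
10. hours-of-service audit 64 days ago vs limit 60 → not met
11. drivers with valid medical certificates 8 ≥ 6 → met
12. operating authority certificate present → met
Not met: 2, 3, 5, 10

2, 3, 5, 10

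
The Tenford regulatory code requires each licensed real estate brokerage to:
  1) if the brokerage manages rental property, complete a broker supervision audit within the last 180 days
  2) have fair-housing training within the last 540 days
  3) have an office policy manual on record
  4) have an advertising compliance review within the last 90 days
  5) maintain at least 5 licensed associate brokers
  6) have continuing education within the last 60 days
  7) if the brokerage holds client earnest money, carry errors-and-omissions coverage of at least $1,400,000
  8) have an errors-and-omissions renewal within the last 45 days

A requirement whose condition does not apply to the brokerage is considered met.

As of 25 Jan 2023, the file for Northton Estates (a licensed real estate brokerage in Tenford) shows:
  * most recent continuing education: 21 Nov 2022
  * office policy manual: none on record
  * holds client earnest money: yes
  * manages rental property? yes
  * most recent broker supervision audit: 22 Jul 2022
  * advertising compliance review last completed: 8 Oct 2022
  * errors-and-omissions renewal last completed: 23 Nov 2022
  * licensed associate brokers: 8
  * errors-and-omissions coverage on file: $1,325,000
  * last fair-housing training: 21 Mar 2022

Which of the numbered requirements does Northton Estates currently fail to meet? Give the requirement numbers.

1. condition 'manages rental property' holds; broker supervision audit 187 days ago vs limit 180 → not met
2. fair-housing training 310 days ago vs limit 540 → met
3. office policy manual absent → not met
4. advertising compliance review 109 days ago vs limit 90 → not met
5. licensed associate brokers 8 ≥ 5 → met
6. continuing education 65 days ago vs limit 60 → not met
7. condition 'holds client earnest money' holds; errors-and-omissions coverage $1,325,000 < $1,400,000 → not met
8. errors-and-omissions renewal 63 days ago vs limit 45 → not met
Not met: 1, 3, 4, 6, 7, 8

1, 3, 4, 6, 7, 8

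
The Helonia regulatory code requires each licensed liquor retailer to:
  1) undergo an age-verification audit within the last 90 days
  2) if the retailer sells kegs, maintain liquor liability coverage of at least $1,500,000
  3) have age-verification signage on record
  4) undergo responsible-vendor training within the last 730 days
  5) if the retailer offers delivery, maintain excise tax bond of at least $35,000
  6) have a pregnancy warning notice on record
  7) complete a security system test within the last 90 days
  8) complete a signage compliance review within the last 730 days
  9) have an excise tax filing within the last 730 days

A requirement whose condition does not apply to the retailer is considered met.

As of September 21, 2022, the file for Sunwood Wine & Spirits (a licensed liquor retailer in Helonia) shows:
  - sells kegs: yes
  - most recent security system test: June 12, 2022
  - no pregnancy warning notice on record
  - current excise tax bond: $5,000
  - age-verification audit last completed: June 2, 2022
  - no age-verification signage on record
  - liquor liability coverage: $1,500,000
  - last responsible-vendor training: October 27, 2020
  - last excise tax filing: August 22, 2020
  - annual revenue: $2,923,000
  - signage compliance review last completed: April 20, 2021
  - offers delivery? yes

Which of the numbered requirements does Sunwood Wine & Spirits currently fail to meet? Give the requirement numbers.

1, 3, 5, 6, 7, 9

1. age-verification audit 111 days ago vs limit 90 → not met
2. condition 'sells kegs' holds; liquor liability coverage $1,500,000 ≥ $1,500,000 → met
3. age-verification signage absent → not met
4. responsible-vendor training 694 days ago vs limit 730 → met
5. condition 'offers delivery' holds; excise tax bond $5,000 < $35,000 → not met
6. pregnancy warning notice absent → not met
7. security system test 101 days ago vs limit 90 → not met
8. signage compliance review 519 days ago vs limit 730 → met
9. excise tax filing 760 days ago vs limit 730 → not met
Not met: 1, 3, 5, 6, 7, 9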